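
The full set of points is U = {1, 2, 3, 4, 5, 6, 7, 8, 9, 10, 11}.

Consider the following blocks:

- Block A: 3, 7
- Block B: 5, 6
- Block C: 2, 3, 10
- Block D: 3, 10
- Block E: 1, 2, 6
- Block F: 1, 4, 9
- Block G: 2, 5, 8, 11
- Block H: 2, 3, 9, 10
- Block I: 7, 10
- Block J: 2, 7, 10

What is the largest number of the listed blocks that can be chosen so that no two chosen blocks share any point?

B, C, F are pairwise disjoint (B={5,6}; C={2,3,10}; F={1,4,9}).
Every remaining block overlaps one of these, and no 4 of the listed blocks are pairwise disjoint, so 3 is the maximum.

3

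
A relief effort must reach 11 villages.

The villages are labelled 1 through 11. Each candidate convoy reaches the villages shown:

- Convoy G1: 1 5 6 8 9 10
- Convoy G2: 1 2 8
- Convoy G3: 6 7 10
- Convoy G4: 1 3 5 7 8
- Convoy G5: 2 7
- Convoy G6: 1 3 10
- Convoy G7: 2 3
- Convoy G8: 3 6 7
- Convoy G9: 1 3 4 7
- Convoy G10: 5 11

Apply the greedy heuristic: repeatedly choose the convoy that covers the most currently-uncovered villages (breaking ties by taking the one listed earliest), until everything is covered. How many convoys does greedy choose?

Greedy: pick G1 (covers 6 new) → pick G9 (covers 3 new) → pick G2 (covers 1 new) → pick G10 (covers 1 new). Total picks: 4.

4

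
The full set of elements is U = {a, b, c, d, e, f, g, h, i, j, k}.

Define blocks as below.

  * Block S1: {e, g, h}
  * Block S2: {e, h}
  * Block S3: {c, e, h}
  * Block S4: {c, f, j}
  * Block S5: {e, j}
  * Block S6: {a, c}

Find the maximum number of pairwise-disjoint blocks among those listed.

2

S1, S4 are pairwise disjoint (S1={e,g,h}; S4={c,f,j}).
Every remaining block overlaps one of these, and no 3 of the listed blocks are pairwise disjoint, so 2 is the maximum.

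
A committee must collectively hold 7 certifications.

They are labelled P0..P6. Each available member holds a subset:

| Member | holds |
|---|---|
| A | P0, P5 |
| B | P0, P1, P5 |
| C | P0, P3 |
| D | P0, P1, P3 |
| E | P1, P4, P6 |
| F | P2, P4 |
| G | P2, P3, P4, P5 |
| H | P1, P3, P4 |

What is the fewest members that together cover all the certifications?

Take {C, E, G}. Their union is {P0, P1, P2, P3, P4, P5, P6}, which is all 7 certifications.
Only E contains P6, so E is forced; the remaining 4 certifications need at least 2 more members (each remaining member adds at most 3) — so at least 3 members are needed, and 3 is optimal.

3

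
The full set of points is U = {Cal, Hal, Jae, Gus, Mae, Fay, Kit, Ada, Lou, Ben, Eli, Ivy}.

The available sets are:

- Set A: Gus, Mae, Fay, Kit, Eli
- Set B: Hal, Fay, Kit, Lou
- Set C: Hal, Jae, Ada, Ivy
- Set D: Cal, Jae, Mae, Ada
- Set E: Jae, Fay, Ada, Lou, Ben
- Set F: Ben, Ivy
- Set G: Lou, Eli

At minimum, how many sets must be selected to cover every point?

A, B, D, and F cover everything between them: the union {Cal, Hal, Jae, Gus, Mae, Fay, Kit, Ada, Lou, Ben, Eli, Ivy} is all of U.
No 3 of the 7 sets cover everything (all 35 combinations miss at least one point), so 4 is optimal.

4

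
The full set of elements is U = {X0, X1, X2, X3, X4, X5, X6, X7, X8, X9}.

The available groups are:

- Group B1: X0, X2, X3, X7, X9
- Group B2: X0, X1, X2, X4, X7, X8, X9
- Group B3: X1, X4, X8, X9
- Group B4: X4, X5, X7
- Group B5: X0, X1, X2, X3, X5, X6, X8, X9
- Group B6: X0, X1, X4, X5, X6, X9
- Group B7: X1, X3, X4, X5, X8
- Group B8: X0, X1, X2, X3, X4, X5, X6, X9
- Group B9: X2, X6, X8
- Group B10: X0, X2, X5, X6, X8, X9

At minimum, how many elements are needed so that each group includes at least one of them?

2

Take H = {X2, X4}. Each listed group contains at least one of these, so H is a hitting set of size 2.
The groups B4, B9 are pairwise disjoint, so any hitting set needs a separate element for each — at least 2. Hence 2 is optimal.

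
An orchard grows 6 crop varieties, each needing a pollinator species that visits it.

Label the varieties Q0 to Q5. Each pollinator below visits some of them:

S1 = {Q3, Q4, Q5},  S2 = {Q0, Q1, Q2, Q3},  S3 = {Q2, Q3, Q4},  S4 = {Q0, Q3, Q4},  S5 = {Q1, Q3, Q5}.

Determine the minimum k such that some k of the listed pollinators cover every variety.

S1 and S2 together: S1 ∪ S2 = {Q0, Q1, Q2, Q3, Q4, Q5} — every variety is covered.
No single pollinator has all 6 varieties (the largest, S2, has 4), so 2 is optimal.

2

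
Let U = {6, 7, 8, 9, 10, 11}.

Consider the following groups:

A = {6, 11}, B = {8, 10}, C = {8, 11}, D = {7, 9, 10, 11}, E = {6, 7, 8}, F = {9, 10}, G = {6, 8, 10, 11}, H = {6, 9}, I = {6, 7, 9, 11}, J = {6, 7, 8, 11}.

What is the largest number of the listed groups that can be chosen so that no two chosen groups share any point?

2

B, I are pairwise disjoint (B={8,10}; I={6,7,9,11}).
Every remaining group overlaps one of these, and no 3 of the listed groups are pairwise disjoint, so 2 is the maximum.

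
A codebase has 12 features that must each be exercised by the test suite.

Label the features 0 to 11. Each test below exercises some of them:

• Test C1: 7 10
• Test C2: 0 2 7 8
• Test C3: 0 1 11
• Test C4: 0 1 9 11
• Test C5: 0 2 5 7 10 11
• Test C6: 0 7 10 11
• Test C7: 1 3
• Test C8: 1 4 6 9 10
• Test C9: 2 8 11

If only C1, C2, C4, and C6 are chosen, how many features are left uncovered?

Union of C1, C2, C4, C6 = {0, 1, 2, 7, 8, 9, 10, 11}.
Not covered: 3, 4, 5, 6 — 4 features.

4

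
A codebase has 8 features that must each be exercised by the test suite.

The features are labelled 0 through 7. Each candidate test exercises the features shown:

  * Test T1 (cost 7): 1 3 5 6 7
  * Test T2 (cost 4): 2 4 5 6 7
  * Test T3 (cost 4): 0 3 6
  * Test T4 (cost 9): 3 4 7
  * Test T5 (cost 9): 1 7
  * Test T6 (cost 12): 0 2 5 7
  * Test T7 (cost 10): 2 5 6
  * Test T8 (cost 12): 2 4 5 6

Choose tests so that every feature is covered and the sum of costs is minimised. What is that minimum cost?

T1, T2, T3 together cover every feature (T1 ∪ T2 ∪ T3 = {0, 1, 2, 3, 4, 5, 6, 7}); total cost 7 + 4 + 4 = 15.
No covering selection has total cost below 15.

15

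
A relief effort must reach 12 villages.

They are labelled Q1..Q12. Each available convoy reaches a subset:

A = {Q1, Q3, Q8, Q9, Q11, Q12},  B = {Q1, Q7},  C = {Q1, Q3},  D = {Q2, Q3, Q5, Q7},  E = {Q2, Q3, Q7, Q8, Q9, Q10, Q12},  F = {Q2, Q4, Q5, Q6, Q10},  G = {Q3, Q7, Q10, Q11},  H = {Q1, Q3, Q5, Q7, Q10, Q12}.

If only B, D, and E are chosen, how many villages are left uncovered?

Union of B, D, E = {Q1, Q2, Q3, Q5, Q7, Q8, Q9, Q10, Q12}.
Not covered: Q4, Q6, Q11 — 3 villages.

3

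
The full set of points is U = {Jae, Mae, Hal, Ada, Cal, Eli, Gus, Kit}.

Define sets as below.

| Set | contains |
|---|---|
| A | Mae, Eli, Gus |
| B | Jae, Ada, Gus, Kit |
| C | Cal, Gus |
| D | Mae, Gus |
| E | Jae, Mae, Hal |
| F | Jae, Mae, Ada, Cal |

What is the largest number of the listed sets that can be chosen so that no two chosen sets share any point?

C, E are pairwise disjoint (C={Cal,Gus}; E={Jae,Mae,Hal}).
Every remaining set overlaps one of these, and no 3 of the listed sets are pairwise disjoint, so 2 is the maximum.

2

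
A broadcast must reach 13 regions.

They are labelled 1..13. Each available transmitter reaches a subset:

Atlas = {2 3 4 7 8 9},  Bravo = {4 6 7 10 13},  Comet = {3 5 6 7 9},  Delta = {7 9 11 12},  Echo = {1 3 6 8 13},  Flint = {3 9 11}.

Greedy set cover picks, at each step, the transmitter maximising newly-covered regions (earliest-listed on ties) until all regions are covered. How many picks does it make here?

Greedy: pick Atlas (covers 6 new) → pick Bravo (covers 3 new) → pick Delta (covers 2 new) → pick Comet (covers 1 new) → pick Echo (covers 1 new). Total picks: 5.

5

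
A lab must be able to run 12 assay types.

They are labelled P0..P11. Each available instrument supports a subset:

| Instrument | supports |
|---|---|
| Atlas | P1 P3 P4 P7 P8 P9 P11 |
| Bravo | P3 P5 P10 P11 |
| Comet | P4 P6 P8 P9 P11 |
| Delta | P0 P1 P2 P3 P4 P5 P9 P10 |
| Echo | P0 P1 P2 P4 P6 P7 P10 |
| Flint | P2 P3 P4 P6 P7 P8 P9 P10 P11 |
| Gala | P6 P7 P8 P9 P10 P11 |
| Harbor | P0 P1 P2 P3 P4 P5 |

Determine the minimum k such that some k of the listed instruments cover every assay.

2

Take {Flint, Harbor}. Their union is {P0, P1, P2, P3, P4, P5, P6, P7, P8, P9, P10, P11}, which is all 12 assays.
No single instrument has all 12 assays (the largest, Flint, has 9), so 2 is optimal.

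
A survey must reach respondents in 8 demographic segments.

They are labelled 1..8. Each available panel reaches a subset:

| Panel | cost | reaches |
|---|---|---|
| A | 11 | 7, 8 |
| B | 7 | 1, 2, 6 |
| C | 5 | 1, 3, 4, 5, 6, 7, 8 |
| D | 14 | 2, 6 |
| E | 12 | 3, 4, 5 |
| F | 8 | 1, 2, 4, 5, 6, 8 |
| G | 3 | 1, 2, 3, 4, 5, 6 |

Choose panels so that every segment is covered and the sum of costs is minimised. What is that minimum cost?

C, G together cover every segment (C ∪ G = {1, 2, 3, 4, 5, 6, 7, 8}); total cost 5 + 3 = 8.
No covering selection has total cost below 8.

8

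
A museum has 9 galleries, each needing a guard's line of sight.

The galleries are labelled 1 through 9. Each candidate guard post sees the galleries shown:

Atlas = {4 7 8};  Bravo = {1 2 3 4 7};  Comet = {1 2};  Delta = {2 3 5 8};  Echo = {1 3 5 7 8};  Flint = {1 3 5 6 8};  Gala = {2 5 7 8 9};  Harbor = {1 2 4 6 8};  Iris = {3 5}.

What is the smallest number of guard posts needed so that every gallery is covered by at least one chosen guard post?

3

Flint and Gala and Harbor together: Flint ∪ Gala ∪ Harbor = {1, 2, 3, 4, 5, 6, 7, 8, 9} — every gallery is covered.
Only Gala contains 9, so Gala is forced; the remaining 4 galleries need at least 2 more guard posts (each remaining guard post adds at most 3) — so at least 3 guard posts are needed, and 3 is optimal.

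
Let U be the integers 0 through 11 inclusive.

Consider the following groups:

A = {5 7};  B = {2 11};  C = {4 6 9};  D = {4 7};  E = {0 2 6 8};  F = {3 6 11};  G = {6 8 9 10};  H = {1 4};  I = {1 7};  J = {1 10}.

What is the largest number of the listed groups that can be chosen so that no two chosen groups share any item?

A, B, C, J are pairwise disjoint (A={5,7}; B={2,11}; C={4,6,9}; J={1,10}).
Every remaining group overlaps one of these, and no 5 of the listed groups are pairwise disjoint, so 4 is the maximum.

4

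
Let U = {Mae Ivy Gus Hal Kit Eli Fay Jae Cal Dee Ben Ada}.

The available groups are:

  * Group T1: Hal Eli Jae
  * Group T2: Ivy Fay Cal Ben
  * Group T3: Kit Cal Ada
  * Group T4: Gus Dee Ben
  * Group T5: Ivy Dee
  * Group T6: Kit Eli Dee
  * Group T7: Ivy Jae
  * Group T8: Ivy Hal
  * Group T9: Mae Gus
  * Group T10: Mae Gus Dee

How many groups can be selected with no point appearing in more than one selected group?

T1, T3, T5, T9 are pairwise disjoint (T1={Hal,Eli,Jae}; T3={Kit,Cal,Ada}; T5={Ivy,Dee}; T9={Mae,Gus}).
Every remaining group overlaps one of these, and no 5 of the listed groups are pairwise disjoint, so 4 is the maximum.

4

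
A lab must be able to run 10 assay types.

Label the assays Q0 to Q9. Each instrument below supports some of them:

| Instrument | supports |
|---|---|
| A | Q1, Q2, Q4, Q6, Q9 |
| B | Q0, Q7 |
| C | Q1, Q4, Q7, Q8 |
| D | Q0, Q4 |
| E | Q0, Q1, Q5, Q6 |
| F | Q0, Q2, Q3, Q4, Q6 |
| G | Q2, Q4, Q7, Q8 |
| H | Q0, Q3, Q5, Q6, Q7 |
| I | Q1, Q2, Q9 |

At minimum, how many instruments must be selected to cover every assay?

3

Take {G, H, I}. Their union is {Q0, Q1, Q2, Q3, Q4, Q5, Q6, Q7, Q8, Q9}, which is all 10 assays.
No 2 of the 9 instruments cover everything (all 36 combinations miss at least one assay), so 3 is optimal.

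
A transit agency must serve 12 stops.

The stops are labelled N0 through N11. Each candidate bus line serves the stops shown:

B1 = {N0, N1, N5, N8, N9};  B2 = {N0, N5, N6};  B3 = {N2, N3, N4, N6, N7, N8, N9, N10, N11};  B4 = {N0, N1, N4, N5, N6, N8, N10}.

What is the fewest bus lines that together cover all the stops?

2

B3 and B4 together: B3 ∪ B4 = {N0, N1, N2, N3, N4, N5, N6, N7, N8, N9, N10, N11} — every stop is covered.
No single bus line has all 12 stops (the largest, B3, has 9), so 2 is optimal.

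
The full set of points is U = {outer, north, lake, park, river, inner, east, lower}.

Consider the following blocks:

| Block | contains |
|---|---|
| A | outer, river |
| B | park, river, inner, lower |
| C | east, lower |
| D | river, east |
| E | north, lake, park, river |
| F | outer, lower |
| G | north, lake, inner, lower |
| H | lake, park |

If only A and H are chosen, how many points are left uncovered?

4

Union of A, H = {outer, lake, park, river}.
Not covered: north, inner, east, lower — 4 points.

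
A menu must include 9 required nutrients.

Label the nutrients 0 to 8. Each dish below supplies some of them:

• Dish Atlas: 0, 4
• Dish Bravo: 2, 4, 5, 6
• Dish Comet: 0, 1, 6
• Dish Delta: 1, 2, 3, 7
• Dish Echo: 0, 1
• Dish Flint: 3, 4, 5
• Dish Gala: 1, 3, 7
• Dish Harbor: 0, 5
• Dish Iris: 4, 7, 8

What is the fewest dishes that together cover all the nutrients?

Take {Bravo, Comet, Gala, Iris}. Their union is {0, 1, 2, 3, 4, 5, 6, 7, 8}, which is all 9 nutrients.
No 3 of the 9 dishes cover everything (all 84 combinations miss at least one nutrient), so 4 is optimal.

4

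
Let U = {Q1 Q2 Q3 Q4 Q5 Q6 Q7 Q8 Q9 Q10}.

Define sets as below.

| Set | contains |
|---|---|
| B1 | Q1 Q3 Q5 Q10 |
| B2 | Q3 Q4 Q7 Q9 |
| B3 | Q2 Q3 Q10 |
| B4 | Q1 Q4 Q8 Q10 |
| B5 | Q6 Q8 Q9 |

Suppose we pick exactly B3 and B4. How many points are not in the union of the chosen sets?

Union of B3, B4 = {Q1, Q2, Q3, Q4, Q8, Q10}.
Not covered: Q5, Q6, Q7, Q9 — 4 points.

4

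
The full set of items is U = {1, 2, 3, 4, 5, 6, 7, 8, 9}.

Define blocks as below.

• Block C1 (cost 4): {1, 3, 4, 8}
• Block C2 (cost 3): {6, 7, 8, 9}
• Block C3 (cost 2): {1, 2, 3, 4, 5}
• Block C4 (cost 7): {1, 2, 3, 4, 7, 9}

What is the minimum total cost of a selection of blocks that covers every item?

5

C2, C3 together cover every item (C2 ∪ C3 = {1, 2, 3, 4, 5, 6, 7, 8, 9}); total cost 3 + 2 = 5.
No covering selection has total cost below 5.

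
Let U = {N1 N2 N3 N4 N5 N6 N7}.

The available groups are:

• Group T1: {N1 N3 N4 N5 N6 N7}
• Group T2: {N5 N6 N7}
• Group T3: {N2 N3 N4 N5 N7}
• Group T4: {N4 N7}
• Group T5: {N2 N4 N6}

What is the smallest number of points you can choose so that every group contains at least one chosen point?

H = {N6, N7} meets every group (each contains at least one member of H), and |H| = 2.
No single point lies in every group, so at least 2 are needed and 2 is optimal.

2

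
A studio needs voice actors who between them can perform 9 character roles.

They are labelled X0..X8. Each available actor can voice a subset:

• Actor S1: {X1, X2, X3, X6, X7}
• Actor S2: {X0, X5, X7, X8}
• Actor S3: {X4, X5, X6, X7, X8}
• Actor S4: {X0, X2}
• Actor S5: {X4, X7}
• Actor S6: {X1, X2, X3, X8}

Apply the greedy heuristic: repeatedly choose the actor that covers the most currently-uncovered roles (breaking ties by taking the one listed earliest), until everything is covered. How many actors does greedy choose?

3

Greedy: pick S1 (covers 5 new) → pick S2 (covers 3 new) → pick S3 (covers 1 new). Total picks: 3.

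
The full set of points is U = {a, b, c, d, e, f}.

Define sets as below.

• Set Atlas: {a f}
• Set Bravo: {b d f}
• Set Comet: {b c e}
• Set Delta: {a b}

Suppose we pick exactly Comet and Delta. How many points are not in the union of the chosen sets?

2

Union of Comet, Delta = {a, b, c, e}.
Not covered: d, f — 2 points.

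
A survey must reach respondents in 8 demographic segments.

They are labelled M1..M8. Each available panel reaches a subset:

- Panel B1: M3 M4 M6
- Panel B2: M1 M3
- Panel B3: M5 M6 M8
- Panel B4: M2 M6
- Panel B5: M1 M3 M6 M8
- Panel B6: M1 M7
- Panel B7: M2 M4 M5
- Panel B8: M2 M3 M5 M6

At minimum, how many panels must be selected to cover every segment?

3

Take {B5, B6, B7}. Their union is {M1, M2, M3, M4, M5, M6, M7, M8}, which is all 8 segments.
Only B6 contains M7, so B6 is forced; the remaining 6 segments need at least 2 more panels (each remaining panel adds at most 4) — so at least 3 panels are needed, and 3 is optimal.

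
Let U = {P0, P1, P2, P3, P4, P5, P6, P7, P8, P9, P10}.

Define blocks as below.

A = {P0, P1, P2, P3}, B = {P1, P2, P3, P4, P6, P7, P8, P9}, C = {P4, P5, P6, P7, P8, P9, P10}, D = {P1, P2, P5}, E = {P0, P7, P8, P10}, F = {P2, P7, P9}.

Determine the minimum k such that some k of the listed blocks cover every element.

2

A and C cover everything between them: the union {P0, P1, P2, P3, P4, P5, P6, P7, P8, P9, P10} is all of U.
No single block has all 11 elements (the largest, B, has 8), so 2 is optimal.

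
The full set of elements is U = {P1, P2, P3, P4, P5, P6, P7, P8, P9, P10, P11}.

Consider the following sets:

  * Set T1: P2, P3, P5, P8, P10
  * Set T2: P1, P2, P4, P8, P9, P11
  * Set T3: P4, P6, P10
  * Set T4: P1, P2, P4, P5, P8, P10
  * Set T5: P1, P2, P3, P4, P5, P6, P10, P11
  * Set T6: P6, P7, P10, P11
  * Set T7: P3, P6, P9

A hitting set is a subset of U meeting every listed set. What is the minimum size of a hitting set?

The 2 elements {P9, P10} hit every set.
The sets T4, T7 are pairwise disjoint, so any hitting set needs a separate element for each — at least 2. Hence 2 is optimal.

2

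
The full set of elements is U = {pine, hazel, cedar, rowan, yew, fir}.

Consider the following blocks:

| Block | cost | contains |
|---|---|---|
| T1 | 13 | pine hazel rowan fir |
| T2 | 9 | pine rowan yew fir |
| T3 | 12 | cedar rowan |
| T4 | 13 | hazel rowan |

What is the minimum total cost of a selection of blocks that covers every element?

T1, T2, T3 together cover every element (T1 ∪ T2 ∪ T3 = {pine, hazel, cedar, rowan, yew, fir}); total cost 13 + 9 + 12 = 34.
No covering selection has total cost below 34.

34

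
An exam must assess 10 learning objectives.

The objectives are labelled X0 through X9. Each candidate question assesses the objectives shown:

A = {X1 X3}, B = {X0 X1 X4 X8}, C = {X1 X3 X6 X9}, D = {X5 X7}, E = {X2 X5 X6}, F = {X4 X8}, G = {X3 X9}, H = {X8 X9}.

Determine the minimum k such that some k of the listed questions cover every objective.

4

Take {B, C, D, E}. Their union is {X0, X1, X2, X3, X4, X5, X6, X7, X8, X9}, which is all 10 objectives.
No 3 of the 8 questions cover everything (all 56 combinations miss at least one objective), so 4 is optimal.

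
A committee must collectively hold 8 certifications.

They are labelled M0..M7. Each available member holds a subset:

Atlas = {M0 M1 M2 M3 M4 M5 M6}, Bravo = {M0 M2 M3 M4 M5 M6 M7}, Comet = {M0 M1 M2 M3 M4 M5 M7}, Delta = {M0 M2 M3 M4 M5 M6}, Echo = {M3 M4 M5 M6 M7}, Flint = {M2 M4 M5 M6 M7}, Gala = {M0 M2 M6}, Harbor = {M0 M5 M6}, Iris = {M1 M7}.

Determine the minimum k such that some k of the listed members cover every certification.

Take {Atlas, Flint}. Their union is {M0, M1, M2, M3, M4, M5, M6, M7}, which is all 8 certifications.
No single member has all 8 certifications (the largest, Atlas, has 7), so 2 is optimal.

2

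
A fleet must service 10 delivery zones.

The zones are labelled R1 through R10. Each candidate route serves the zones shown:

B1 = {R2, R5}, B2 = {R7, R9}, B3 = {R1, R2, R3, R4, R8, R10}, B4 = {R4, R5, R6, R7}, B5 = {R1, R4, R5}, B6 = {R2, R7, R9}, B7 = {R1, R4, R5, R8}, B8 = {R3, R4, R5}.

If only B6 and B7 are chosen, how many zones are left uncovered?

Union of B6, B7 = {R1, R2, R4, R5, R7, R8, R9}.
Not covered: R3, R6, R10 — 3 zones.

3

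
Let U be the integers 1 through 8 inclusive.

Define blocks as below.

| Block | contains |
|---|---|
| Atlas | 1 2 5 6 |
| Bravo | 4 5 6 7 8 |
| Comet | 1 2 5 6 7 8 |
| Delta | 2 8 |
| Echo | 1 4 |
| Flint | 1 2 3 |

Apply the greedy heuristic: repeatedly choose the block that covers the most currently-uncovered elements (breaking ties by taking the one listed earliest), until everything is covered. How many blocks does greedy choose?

3

Greedy: pick Comet (covers 6 new) → pick Bravo (covers 1 new) → pick Flint (covers 1 new). Total picks: 3.
(The true minimum cover uses only 2 blocks, so greedy is not optimal here.)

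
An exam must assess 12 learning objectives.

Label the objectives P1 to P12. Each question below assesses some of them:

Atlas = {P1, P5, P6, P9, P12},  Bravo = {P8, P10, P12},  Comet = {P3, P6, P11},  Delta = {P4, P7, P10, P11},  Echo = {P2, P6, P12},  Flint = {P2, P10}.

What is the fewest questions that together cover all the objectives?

Atlas and Bravo and Comet and Delta and Flint together: Atlas ∪ Bravo ∪ Comet ∪ Delta ∪ Flint = {P1, P2, P3, P4, P5, P6, P7, P8, P9, P10, P11, P12} — every objective is covered.
No 4 of the 6 questions cover everything (all 15 combinations miss at least one objective), so 5 is optimal.

5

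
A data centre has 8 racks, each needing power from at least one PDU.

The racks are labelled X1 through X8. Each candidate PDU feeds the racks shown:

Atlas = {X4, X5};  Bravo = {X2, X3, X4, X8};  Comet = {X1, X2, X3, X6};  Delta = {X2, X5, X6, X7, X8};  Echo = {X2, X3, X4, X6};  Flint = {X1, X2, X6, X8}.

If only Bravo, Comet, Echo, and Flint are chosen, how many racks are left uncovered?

Union of Bravo, Comet, Echo, Flint = {X1, X2, X3, X4, X6, X8}.
Not covered: X5, X7 — 2 racks.

2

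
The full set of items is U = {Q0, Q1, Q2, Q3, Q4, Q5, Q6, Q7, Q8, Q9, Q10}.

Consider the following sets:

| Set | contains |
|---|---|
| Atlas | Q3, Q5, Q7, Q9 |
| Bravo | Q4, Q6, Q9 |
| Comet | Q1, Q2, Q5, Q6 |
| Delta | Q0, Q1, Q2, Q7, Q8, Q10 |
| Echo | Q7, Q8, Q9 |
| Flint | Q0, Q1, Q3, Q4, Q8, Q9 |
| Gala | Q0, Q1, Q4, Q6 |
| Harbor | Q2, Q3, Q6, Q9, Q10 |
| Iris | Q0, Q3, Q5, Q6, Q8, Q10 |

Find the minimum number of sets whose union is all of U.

Atlas, Delta, and Gala cover everything between them: the union {Q0, Q1, Q2, Q3, Q4, Q5, Q6, Q7, Q8, Q9, Q10} is all of U.
No 2 of the 9 sets cover everything (all 36 combinations miss at least one item), so 3 is optimal.

3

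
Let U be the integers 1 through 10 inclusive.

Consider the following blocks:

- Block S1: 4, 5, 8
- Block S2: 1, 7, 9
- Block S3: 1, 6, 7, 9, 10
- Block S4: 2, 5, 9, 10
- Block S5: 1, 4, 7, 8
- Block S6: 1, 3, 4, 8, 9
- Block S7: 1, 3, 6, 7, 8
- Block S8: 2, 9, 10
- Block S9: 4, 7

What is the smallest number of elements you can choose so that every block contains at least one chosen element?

3

H = {4, 6, 9} meets every block (each contains at least one member of H), and |H| = 3.
No choice of 2 elements meets every block, so 3 is the minimum.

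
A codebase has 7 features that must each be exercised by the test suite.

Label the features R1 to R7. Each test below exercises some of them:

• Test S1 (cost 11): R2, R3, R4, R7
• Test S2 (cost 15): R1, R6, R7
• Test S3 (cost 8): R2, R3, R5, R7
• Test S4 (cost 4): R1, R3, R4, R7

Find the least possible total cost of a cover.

S2, S3, S4 together cover every feature (S2 ∪ S3 ∪ S4 = {R1, R2, R3, R4, R5, R6, R7}); total cost 15 + 8 + 4 = 27.
No covering selection has total cost below 27.

27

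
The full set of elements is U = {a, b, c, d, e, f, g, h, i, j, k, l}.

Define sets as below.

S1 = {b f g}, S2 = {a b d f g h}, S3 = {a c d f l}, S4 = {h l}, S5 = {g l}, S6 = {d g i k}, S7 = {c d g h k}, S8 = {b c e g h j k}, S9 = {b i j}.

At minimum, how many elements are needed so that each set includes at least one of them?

The 3 elements {b, d, l} hit every set.
No choice of 2 elements meets every set, so 3 is the minimum.

3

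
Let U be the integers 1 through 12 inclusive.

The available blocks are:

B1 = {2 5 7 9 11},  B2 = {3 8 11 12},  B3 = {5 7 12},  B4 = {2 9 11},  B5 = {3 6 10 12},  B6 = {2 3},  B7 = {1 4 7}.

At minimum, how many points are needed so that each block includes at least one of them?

3

The 3 points {2, 3, 7} hit every block.
The blocks B4, B5, B7 are pairwise disjoint, so any hitting set needs a separate point for each — at least 3. Hence 3 is optimal.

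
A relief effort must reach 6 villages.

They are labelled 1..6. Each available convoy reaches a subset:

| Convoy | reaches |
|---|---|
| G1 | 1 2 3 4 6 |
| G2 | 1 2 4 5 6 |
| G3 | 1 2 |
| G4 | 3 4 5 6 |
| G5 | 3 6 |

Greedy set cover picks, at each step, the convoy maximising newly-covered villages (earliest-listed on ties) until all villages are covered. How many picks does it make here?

Greedy: pick G1 (covers 5 new) → pick G2 (covers 1 new). Total picks: 2.

2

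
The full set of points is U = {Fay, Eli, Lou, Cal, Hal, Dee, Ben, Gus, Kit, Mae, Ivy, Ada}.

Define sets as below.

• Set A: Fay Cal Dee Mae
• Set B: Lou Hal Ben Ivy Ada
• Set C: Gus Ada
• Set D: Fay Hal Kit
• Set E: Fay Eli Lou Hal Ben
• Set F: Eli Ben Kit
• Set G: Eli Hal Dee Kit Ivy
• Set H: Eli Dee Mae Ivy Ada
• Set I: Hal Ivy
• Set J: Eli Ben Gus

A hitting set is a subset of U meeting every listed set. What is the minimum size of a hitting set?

T = {Fay, Ben, Gus, Ivy} meets every set (each contains at least one member of T), and |T| = 4.
The sets A, C, F, I are pairwise disjoint, so any hitting set needs a separate point for each — at least 4. Hence 4 is optimal.

4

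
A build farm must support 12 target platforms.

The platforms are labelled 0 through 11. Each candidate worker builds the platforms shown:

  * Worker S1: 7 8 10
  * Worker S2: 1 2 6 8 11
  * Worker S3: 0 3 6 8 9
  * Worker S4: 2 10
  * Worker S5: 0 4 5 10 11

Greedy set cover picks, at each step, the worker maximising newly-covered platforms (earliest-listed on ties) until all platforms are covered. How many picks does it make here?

4

Greedy: pick S2 (covers 5 new) → pick S5 (covers 4 new) → pick S3 (covers 2 new) → pick S1 (covers 1 new). Total picks: 4.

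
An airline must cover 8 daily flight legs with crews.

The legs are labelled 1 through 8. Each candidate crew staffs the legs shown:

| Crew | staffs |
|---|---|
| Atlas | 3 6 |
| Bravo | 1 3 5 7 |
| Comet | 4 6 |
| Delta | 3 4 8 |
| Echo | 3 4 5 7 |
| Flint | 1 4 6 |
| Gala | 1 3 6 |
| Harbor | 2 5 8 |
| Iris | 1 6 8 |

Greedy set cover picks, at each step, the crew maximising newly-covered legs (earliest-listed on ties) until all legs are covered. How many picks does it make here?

Greedy: pick Bravo (covers 4 new) → pick Comet (covers 2 new) → pick Harbor (covers 2 new). Total picks: 3.

3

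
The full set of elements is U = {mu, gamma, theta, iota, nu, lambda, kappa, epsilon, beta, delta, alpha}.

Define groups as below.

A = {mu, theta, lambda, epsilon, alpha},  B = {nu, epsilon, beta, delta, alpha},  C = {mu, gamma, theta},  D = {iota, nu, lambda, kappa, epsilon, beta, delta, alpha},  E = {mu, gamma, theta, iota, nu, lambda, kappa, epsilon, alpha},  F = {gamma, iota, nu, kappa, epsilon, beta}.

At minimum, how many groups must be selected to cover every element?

Take {B, E}. Their union is {mu, gamma, theta, iota, nu, lambda, kappa, epsilon, beta, delta, alpha}, which is all 11 elements.
No single group has all 11 elements (the largest, E, has 9), so 2 is optimal.

2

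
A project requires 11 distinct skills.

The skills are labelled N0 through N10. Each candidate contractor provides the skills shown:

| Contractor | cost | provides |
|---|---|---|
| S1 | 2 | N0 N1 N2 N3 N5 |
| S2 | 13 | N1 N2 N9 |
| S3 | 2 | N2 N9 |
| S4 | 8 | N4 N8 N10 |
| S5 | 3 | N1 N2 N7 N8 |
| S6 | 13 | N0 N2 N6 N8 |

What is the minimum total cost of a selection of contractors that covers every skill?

S1, S3, S4, S5, S6 together cover every skill (S1 ∪ S3 ∪ S4 ∪ S5 ∪ S6 = {N0, N1, N2, N3, N4, N5, N6, N7, N8, N9, N10}); total cost 2 + 2 + 8 + 3 + 13 = 28.
No covering selection has total cost below 28.

28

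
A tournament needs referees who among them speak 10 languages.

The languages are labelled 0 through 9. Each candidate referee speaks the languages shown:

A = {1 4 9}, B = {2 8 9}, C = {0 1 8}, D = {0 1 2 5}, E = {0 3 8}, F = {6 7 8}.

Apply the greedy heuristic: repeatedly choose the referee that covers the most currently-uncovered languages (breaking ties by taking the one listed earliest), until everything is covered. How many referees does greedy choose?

Greedy: pick D (covers 4 new) → pick F (covers 3 new) → pick A (covers 2 new) → pick E (covers 1 new). Total picks: 4.

4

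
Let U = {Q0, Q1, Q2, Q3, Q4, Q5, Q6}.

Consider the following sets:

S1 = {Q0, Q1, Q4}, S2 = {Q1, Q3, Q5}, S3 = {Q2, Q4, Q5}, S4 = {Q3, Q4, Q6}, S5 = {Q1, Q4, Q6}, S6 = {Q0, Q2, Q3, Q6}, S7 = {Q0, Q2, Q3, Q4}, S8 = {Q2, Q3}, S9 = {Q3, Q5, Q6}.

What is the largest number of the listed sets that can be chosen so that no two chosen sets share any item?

2

S1, S8 are pairwise disjoint (S1={Q0,Q1,Q4}; S8={Q2,Q3}).
Every remaining set overlaps one of these, and no 3 of the listed sets are pairwise disjoint, so 2 is the maximum.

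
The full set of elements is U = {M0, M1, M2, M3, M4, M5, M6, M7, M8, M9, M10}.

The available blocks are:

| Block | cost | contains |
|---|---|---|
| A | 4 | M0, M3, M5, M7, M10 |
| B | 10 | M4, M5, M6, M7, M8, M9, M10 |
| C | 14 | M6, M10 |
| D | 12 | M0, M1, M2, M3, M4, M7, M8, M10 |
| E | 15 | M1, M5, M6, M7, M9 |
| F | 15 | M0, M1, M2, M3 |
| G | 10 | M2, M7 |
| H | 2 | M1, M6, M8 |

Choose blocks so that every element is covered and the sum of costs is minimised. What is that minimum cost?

B, D together cover every element (B ∪ D = {M0, M1, M2, M3, M4, M5, M6, M7, M8, M9, M10}); total cost 10 + 12 = 22.
The greedy pick H, A, B, G costs 26; no covering selection beats 22.

22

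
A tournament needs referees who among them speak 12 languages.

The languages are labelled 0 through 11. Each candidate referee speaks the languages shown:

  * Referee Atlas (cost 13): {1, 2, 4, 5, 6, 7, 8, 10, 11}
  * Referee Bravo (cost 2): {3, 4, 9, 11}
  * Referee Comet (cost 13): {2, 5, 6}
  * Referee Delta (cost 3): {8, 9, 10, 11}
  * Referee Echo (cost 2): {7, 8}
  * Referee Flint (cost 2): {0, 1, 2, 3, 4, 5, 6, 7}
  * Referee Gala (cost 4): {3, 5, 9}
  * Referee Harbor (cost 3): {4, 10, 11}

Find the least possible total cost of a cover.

Delta, Flint together cover every language (Delta ∪ Flint = {0, 1, 2, 3, 4, 5, 6, 7, 8, 9, 10, 11}); total cost 3 + 2 = 5.
No covering selection has total cost below 5.

5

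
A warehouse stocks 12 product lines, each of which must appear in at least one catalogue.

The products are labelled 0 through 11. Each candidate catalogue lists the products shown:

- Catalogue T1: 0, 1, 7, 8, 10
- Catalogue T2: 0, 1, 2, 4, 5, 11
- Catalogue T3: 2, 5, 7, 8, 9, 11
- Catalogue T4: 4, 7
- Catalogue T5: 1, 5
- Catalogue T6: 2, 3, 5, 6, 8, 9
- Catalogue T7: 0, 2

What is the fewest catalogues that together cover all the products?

3

Take {T1, T2, T6}. Their union is {0, 1, 2, 3, 4, 5, 6, 7, 8, 9, 10, 11}, which is all 12 products.
Only T6 contains 3, so T6 is forced; the remaining 6 products need at least 2 more catalogues (each remaining catalogue adds at most 4) — so at least 3 catalogues are needed, and 3 is optimal.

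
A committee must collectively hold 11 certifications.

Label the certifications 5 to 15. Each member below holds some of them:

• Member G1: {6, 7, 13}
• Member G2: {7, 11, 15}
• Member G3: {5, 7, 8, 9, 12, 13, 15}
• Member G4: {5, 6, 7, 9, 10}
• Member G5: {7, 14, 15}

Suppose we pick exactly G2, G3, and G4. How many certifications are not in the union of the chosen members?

1

Union of G2, G3, G4 = {5, 6, 7, 8, 9, 10, 11, 12, 13, 15}.
Not covered: 14 — 1 certification.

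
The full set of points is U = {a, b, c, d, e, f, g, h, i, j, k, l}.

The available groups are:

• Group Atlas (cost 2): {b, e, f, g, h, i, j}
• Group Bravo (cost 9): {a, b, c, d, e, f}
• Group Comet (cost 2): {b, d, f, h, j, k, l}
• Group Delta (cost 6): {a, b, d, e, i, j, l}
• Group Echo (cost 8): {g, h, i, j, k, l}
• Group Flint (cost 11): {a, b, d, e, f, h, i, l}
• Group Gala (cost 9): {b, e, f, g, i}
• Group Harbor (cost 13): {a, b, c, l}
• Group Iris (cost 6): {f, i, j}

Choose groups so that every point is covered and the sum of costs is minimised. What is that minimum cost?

13

Atlas, Bravo, Comet together cover every point (Atlas ∪ Bravo ∪ Comet = {a, b, c, d, e, f, g, h, i, j, k, l}); total cost 2 + 9 + 2 = 13.
No covering selection has total cost below 13.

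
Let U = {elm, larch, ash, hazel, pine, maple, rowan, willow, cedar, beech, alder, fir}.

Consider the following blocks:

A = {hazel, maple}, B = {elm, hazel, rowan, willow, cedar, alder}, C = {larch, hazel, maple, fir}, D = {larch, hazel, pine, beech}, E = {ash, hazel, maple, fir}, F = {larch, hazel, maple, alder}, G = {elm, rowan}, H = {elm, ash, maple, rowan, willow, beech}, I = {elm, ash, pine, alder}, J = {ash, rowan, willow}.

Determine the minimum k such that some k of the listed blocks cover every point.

B, D, and E cover everything between them: the union {elm, larch, ash, hazel, pine, maple, rowan, willow, cedar, beech, alder, fir} is all of U.
Only B contains cedar, so B is forced; the remaining 6 points need at least 2 more blocks (each remaining block adds at most 3) — so at least 3 blocks are needed, and 3 is optimal.

3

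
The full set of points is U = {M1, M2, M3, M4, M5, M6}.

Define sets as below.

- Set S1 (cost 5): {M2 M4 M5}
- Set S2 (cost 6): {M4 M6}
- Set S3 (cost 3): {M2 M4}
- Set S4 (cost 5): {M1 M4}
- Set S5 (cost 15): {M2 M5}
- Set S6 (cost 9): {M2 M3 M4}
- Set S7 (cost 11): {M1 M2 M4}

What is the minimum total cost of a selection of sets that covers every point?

25

S1, S2, S4, S6 together cover every point (S1 ∪ S2 ∪ S4 ∪ S6 = {M1, M2, M3, M4, M5, M6}); total cost 5 + 6 + 5 + 9 = 25.
The greedy pick S3, S1, S4, S2, S6 costs 28; no covering selection beats 25.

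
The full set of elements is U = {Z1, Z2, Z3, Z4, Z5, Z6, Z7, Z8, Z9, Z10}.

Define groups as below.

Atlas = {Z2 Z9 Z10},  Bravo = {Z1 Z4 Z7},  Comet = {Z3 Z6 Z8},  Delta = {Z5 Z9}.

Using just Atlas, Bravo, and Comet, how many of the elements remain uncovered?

Union of Atlas, Bravo, Comet = {Z1, Z2, Z3, Z4, Z6, Z7, Z8, Z9, Z10}.
Not covered: Z5 — 1 element.

1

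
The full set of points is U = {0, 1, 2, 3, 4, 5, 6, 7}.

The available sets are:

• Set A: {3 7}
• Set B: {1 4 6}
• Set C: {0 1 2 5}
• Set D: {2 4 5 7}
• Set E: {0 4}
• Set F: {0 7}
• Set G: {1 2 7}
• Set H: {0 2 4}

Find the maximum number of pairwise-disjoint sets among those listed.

2

B, F are pairwise disjoint (B={1,4,6}; F={0,7}).
Every remaining set overlaps one of these, and no 3 of the listed sets are pairwise disjoint, so 2 is the maximum.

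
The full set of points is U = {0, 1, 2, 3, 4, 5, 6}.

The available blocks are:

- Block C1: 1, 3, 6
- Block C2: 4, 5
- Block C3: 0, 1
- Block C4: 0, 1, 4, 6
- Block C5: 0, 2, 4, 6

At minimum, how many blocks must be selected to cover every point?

C1 and C2 and C5 together: C1 ∪ C2 ∪ C5 = {0, 1, 2, 3, 4, 5, 6} — every point is covered.
Only C5 contains 2, so C5 is forced; the remaining 3 points need at least 2 more blocks (each remaining block adds at most 2) — so at least 3 blocks are needed, and 3 is optimal.

3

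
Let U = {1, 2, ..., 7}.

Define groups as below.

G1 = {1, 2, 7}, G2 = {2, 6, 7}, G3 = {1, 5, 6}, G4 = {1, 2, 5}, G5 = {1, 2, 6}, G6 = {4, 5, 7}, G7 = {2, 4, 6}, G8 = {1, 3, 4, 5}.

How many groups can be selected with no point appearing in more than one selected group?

G5, G6 are pairwise disjoint (G5={1,2,6}; G6={4,5,7}).
Every remaining group overlaps one of these, and no 3 of the listed groups are pairwise disjoint, so 2 is the maximum.

2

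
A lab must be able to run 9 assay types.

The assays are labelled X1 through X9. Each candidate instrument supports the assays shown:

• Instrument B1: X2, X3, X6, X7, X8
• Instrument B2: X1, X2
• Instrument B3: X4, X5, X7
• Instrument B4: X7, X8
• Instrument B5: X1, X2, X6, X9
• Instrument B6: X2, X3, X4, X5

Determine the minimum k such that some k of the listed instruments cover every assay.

Take {B4, B5, B6}. Their union is {X1, X2, X3, X4, X5, X6, X7, X8, X9}, which is all 9 assays.
Only B5 contains X9, so B5 is forced; the remaining 5 assays need at least 2 more instruments (each remaining instrument adds at most 3) — so at least 3 instruments are needed, and 3 is optimal.

3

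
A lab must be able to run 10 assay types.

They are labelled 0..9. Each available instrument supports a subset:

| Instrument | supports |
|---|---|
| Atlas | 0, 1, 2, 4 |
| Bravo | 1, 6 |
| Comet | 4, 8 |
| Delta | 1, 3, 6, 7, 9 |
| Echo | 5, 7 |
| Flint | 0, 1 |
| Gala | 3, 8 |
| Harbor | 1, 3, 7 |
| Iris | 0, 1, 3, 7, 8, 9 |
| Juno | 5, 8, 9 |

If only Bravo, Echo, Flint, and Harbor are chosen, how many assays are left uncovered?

Union of Bravo, Echo, Flint, Harbor = {0, 1, 3, 5, 6, 7}.
Not covered: 2, 4, 8, 9 — 4 assays.

4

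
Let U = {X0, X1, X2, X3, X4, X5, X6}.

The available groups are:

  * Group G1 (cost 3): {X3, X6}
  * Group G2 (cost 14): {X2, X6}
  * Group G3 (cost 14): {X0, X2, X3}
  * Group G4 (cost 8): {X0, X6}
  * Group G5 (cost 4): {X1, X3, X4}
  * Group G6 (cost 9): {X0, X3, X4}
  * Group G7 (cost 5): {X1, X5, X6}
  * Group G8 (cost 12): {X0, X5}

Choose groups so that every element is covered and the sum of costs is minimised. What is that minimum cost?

23

G3, G5, G7 together cover every element (G3 ∪ G5 ∪ G7 = {X0, X1, X2, X3, X4, X5, X6}); total cost 14 + 4 + 5 = 23.
No covering selection has total cost below 23.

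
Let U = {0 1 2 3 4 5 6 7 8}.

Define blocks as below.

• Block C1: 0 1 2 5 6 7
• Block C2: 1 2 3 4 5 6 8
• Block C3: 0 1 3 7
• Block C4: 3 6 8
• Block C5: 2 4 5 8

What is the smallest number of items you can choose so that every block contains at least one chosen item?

2

The 2 items {0, 8} hit every block.
The blocks C3, C5 are pairwise disjoint, so any hitting set needs a separate item for each — at least 2. Hence 2 is optimal.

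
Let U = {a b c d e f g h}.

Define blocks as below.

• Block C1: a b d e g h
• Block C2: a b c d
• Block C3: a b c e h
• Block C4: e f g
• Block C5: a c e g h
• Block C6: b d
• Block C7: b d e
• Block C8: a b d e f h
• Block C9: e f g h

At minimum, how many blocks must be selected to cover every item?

2

C5 and C8 cover everything between them: the union {a, b, c, d, e, f, g, h} is all of U.
No single block has all 8 items (the largest, C1, has 6), so 2 is optimal.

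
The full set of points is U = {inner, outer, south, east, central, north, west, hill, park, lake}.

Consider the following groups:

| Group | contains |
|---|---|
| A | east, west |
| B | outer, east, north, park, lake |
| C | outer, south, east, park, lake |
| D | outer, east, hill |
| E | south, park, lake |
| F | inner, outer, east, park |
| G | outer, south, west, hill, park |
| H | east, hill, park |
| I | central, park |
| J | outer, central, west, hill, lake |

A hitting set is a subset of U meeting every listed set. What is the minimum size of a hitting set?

The 3 points {outer, west, park} hit every group.
No choice of 2 points meets every group, so 3 is the minimum.

3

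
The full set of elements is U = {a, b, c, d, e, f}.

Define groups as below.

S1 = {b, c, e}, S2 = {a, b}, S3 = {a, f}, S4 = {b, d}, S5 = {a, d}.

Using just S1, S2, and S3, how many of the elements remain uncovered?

1

Union of S1, S2, S3 = {a, b, c, e, f}.
Not covered: d — 1 element.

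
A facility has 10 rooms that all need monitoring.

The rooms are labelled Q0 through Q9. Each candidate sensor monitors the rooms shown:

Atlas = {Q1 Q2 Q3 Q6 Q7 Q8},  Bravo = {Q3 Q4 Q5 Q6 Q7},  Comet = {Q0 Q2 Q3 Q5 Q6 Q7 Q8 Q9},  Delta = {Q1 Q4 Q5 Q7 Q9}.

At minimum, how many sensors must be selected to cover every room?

Take {Comet, Delta}. Their union is {Q0, Q1, Q2, Q3, Q4, Q5, Q6, Q7, Q8, Q9}, which is all 10 rooms.
No single sensor has all 10 rooms (the largest, Comet, has 8), so 2 is optimal.

2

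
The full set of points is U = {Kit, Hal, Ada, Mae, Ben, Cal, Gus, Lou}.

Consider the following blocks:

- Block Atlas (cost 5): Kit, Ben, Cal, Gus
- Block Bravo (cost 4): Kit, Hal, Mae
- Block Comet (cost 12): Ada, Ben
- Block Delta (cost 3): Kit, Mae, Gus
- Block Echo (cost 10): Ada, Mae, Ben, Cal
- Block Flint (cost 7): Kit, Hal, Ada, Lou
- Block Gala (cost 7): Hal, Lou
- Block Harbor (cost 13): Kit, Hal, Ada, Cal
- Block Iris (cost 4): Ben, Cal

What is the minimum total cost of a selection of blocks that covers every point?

14

Delta, Flint, Iris together cover every point (Delta ∪ Flint ∪ Iris = {Kit, Hal, Ada, Mae, Ben, Cal, Gus, Lou}); total cost 3 + 7 + 4 = 14.
No covering selection has total cost below 14.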